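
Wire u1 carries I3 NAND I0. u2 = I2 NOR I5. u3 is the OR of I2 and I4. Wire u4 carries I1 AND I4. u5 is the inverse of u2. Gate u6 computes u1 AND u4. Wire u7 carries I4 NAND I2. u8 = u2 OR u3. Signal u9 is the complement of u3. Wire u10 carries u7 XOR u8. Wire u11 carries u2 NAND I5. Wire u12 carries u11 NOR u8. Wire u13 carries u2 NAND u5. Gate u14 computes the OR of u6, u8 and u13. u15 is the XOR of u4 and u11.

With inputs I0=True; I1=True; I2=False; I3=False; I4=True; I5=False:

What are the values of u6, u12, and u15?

u6 = True, u12 = False, u15 = False

u1 = I3 NAND I0 = False NAND True = True
u2 = I2 NOR I5 = False NOR False = True
u3 = I2 OR I4 = False OR True = True
u4 = I1 AND I4 = True AND True = True
u6 = u1 AND u4 = True AND True = True
u8 = u2 OR u3 = True OR True = True
u11 = u2 NAND I5 = True NAND False = True
u12 = u11 NOR u8 = True NOR True = False
u15 = u4 XOR u11 = True XOR True = False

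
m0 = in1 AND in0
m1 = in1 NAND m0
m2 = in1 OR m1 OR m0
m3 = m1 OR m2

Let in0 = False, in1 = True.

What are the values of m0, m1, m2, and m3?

m0 = in1 AND in0 = True AND False = False
m1 = in1 NAND m0 = True NAND False = True
m2 = in1 OR m1 OR m0 = True OR True OR False = True
m3 = m1 OR m2 = True OR True = True

m0 = False, m1 = True, m2 = True, m3 = True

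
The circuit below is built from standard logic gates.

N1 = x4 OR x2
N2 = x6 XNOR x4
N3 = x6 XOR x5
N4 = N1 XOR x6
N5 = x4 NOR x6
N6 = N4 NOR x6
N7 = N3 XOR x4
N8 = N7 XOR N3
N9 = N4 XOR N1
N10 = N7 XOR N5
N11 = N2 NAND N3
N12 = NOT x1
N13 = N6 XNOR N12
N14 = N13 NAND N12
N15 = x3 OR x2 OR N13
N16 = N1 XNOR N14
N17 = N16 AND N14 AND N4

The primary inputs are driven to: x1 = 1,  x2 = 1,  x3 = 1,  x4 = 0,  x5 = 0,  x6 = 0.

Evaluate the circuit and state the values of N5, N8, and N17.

N1 = x4 OR x2 = 0 OR 1 = 1
N3 = x6 XOR x5 = 0 XOR 0 = 0
N4 = N1 XOR x6 = 1 XOR 0 = 1
N5 = x4 NOR x6 = 0 NOR 0 = 1
N6 = N4 NOR x6 = 1 NOR 0 = 0
N7 = N3 XOR x4 = 0 XOR 0 = 0
N8 = N7 XOR N3 = 0 XOR 0 = 0
N12 = NOT x1 = NOT 1 = 0
N13 = N6 XNOR N12 = 0 XNOR 0 = 1
N14 = N13 NAND N12 = 1 NAND 0 = 1
N16 = N1 XNOR N14 = 1 XNOR 1 = 1
N17 = N16 AND N14 AND N4 = 1 AND 1 AND 1 = 1

N5 = 1, N8 = 0, N17 = 1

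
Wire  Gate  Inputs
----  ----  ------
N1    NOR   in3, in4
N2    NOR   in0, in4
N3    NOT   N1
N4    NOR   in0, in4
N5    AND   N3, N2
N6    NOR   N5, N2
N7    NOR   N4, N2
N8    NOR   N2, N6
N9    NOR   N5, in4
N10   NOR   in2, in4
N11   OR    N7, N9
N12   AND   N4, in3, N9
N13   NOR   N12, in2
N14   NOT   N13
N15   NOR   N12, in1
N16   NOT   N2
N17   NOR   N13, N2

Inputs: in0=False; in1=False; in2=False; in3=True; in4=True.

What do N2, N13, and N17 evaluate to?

N1 = in3 NOR in4 = True NOR True = False
N2 = in0 NOR in4 = False NOR True = False
N3 = NOT N1 = NOT False = True
N4 = in0 NOR in4 = False NOR True = False
N5 = N3 AND N2 = True AND False = False
N9 = N5 NOR in4 = False NOR True = False
N12 = N4 AND in3 AND N9 = False AND True AND False = False
N13 = N12 NOR in2 = False NOR False = True
N17 = N13 NOR N2 = True NOR False = False

N2 = False, N13 = True, N17 = False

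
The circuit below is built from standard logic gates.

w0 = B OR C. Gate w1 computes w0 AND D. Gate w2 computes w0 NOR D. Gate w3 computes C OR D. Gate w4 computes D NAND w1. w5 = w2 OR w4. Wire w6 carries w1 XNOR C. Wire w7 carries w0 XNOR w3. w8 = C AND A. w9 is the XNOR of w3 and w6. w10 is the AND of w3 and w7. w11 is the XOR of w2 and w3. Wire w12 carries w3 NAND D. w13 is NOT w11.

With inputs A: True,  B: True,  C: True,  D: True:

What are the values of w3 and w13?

w0 = B OR C = True OR True = True
w2 = w0 NOR D = True NOR True = False
w3 = C OR D = True OR True = True
w11 = w2 XOR w3 = False XOR True = True
w13 = NOT w11 = NOT True = False

w3 = True, w13 = False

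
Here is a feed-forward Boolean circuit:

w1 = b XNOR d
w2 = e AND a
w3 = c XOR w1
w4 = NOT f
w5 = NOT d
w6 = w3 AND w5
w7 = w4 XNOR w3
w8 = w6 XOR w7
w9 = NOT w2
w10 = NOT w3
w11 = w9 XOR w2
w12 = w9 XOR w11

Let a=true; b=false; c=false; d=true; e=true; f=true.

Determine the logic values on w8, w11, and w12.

w1 = b XNOR d = false XNOR true = false
w2 = e AND a = true AND true = true
w3 = c XOR w1 = false XOR false = false
w4 = NOT f = NOT true = false
w5 = NOT d = NOT true = false
w6 = w3 AND w5 = false AND false = false
w7 = w4 XNOR w3 = false XNOR false = true
w8 = w6 XOR w7 = false XOR true = true
w9 = NOT w2 = NOT true = false
w11 = w9 XOR w2 = false XOR true = true
w12 = w9 XOR w11 = false XOR true = true

w8 = true  w11 = true  w12 = true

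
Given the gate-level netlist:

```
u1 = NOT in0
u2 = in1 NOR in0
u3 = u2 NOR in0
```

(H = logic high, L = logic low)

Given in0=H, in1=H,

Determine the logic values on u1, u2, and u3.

u1 = L  u2 = L  u3 = L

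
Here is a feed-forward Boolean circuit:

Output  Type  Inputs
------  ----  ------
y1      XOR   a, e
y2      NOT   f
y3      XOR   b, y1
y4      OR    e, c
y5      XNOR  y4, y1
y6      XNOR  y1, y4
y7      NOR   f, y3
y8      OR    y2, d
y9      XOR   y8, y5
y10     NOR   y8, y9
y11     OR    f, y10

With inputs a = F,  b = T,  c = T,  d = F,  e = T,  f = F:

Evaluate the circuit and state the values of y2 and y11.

y2 = T, y11 = F

y1 = a XOR e = F XOR T = T
y2 = NOT f = NOT F = T
y4 = e OR c = T OR T = T
y5 = y4 XNOR y1 = T XNOR T = T
y8 = y2 OR d = T OR F = T
y9 = y8 XOR y5 = T XOR T = F
y10 = y8 NOR y9 = T NOR F = F
y11 = f OR y10 = F OR F = F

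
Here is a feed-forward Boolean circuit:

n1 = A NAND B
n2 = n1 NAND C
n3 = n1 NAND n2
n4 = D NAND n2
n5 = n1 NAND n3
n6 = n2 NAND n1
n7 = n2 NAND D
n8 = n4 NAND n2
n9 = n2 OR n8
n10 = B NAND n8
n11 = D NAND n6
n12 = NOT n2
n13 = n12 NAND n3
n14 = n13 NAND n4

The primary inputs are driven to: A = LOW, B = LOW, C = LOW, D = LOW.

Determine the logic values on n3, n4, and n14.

n3 = LOW, n4 = HIGH, n14 = LOW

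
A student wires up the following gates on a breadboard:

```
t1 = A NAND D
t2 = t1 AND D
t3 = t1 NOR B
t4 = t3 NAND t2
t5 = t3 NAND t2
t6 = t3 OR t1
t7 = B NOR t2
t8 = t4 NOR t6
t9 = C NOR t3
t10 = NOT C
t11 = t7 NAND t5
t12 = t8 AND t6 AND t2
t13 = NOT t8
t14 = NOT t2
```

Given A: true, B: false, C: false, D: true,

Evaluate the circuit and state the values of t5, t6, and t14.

t5 = true, t6 = true, t14 = true

t1 = A NAND D = true NAND true = false
t2 = t1 AND D = false AND true = false
t3 = t1 NOR B = false NOR false = true
t5 = t3 NAND t2 = true NAND false = true
t6 = t3 OR t1 = true OR false = true
t14 = NOT t2 = NOT false = true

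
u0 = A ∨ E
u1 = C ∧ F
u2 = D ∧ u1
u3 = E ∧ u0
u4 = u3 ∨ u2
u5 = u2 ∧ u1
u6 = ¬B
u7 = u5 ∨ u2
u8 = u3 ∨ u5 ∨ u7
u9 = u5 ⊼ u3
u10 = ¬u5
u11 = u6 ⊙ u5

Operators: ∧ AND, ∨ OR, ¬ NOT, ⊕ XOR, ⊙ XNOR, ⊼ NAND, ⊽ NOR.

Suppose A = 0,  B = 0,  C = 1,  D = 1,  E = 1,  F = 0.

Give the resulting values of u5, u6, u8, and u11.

u0 = A OR E = 0 OR 1 = 1
u1 = C AND F = 1 AND 0 = 0
u2 = D AND u1 = 1 AND 0 = 0
u3 = E AND u0 = 1 AND 1 = 1
u5 = u2 AND u1 = 0 AND 0 = 0
u6 = NOT B = NOT 0 = 1
u7 = u5 OR u2 = 0 OR 0 = 0
u8 = u3 OR u5 OR u7 = 1 OR 0 OR 0 = 1
u11 = u6 XNOR u5 = 1 XNOR 0 = 0

u5 = 0  u6 = 1  u8 = 1  u11 = 0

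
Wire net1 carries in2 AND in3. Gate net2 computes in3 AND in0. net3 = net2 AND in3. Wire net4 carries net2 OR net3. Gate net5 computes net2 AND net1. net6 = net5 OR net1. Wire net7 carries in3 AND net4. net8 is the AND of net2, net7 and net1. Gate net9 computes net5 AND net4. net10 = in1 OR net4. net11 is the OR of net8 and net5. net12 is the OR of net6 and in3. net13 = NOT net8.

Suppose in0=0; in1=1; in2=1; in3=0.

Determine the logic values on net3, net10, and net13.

net1 = in2 AND in3 = 1 AND 0 = 0
net2 = in3 AND in0 = 0 AND 0 = 0
net3 = net2 AND in3 = 0 AND 0 = 0
net4 = net2 OR net3 = 0 OR 0 = 0
net7 = in3 AND net4 = 0 AND 0 = 0
net8 = net2 AND net7 AND net1 = 0 AND 0 AND 0 = 0
net10 = in1 OR net4 = 1 OR 0 = 1
net13 = NOT net8 = NOT 0 = 1

net3 = 0  net10 = 1  net13 = 1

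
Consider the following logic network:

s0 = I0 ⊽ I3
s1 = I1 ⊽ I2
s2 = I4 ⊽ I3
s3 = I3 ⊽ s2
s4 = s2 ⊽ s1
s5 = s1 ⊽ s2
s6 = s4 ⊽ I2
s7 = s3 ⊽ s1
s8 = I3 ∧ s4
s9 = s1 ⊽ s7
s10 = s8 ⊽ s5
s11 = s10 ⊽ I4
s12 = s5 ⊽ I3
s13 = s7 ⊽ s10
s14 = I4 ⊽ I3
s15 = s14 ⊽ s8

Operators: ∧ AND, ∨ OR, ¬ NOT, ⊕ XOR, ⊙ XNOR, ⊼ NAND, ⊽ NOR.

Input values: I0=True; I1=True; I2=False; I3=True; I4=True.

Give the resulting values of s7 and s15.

s1 = I1 NOR I2 = True NOR False = False
s2 = I4 NOR I3 = True NOR True = False
s3 = I3 NOR s2 = True NOR False = False
s4 = s2 NOR s1 = False NOR False = True
s7 = s3 NOR s1 = False NOR False = True
s8 = I3 AND s4 = True AND True = True
s14 = I4 NOR I3 = True NOR True = False
s15 = s14 NOR s8 = False NOR True = False

s7 = True, s15 = False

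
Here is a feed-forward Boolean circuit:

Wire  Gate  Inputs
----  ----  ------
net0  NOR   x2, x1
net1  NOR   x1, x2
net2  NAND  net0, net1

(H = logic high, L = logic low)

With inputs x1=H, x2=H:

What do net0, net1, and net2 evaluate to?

net0 = x2 NOR x1 = H NOR H = L
net1 = x1 NOR x2 = H NOR H = L
net2 = net0 NAND net1 = L NAND L = H

net0 = L; net1 = L; net2 = H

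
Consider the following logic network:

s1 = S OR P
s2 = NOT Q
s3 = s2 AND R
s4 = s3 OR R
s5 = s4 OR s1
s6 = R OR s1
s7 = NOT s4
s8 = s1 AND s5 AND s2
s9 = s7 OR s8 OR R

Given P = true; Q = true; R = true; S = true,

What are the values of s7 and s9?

s1 = S OR P = true OR true = true
s2 = NOT Q = NOT true = false
s3 = s2 AND R = false AND true = false
s4 = s3 OR R = false OR true = true
s5 = s4 OR s1 = true OR true = true
s7 = NOT s4 = NOT true = false
s8 = s1 AND s5 AND s2 = true AND true AND false = false
s9 = s7 OR s8 OR R = false OR false OR true = true

s7 = false  s9 = true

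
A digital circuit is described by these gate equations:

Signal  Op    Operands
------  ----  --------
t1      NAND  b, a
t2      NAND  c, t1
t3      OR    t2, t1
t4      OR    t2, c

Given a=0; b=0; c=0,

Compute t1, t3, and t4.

t1 = b NAND a = 0 NAND 0 = 1
t2 = c NAND t1 = 0 NAND 1 = 1
t3 = t2 OR t1 = 1 OR 1 = 1
t4 = t2 OR c = 1 OR 0 = 1

t1 = 1  t3 = 1  t4 = 1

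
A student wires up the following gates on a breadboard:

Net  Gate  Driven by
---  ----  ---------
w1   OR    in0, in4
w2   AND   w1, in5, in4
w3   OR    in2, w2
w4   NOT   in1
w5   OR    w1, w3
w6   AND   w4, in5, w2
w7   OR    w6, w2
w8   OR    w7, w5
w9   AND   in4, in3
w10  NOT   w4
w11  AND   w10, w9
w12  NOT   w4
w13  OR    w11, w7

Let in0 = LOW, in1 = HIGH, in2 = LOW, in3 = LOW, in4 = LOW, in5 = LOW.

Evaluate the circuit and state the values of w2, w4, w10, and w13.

w1 = in0 OR in4 = LOW OR LOW = LOW
w2 = w1 AND in5 AND in4 = LOW AND LOW AND LOW = LOW
w4 = NOT in1 = NOT HIGH = LOW
w6 = w4 AND in5 AND w2 = LOW AND LOW AND LOW = LOW
w7 = w6 OR w2 = LOW OR LOW = LOW
w9 = in4 AND in3 = LOW AND LOW = LOW
w10 = NOT w4 = NOT LOW = HIGH
w11 = w10 AND w9 = HIGH AND LOW = LOW
w13 = w11 OR w7 = LOW OR LOW = LOW

w2 = LOW  w4 = LOW  w10 = HIGH  w13 = LOW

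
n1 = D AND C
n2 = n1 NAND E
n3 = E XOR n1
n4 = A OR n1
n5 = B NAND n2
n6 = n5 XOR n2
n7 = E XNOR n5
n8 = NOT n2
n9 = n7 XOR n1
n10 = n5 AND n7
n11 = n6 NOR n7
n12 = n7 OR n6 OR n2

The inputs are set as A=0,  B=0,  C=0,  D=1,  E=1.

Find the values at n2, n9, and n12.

n1 = D AND C = 1 AND 0 = 0
n2 = n1 NAND E = 0 NAND 1 = 1
n5 = B NAND n2 = 0 NAND 1 = 1
n6 = n5 XOR n2 = 1 XOR 1 = 0
n7 = E XNOR n5 = 1 XNOR 1 = 1
n9 = n7 XOR n1 = 1 XOR 0 = 1
n12 = n7 OR n6 OR n2 = 1 OR 0 OR 1 = 1

n2 = 1  n9 = 1  n12 = 1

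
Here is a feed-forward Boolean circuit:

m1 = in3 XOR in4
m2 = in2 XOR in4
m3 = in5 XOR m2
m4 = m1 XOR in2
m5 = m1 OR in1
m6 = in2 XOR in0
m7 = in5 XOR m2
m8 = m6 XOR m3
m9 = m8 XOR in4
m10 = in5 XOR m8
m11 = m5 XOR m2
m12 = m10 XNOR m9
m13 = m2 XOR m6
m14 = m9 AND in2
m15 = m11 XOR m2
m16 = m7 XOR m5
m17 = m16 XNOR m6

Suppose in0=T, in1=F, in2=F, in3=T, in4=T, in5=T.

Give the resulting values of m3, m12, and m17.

m3 = F, m12 = T, m17 = F

m1 = in3 XOR in4 = T XOR T = F
m2 = in2 XOR in4 = F XOR T = T
m3 = in5 XOR m2 = T XOR T = F
m5 = m1 OR in1 = F OR F = F
m6 = in2 XOR in0 = F XOR T = T
m7 = in5 XOR m2 = T XOR T = F
m8 = m6 XOR m3 = T XOR F = T
m9 = m8 XOR in4 = T XOR T = F
m10 = in5 XOR m8 = T XOR T = F
m12 = m10 XNOR m9 = F XNOR F = T
m16 = m7 XOR m5 = F XOR F = F
m17 = m16 XNOR m6 = F XNOR T = F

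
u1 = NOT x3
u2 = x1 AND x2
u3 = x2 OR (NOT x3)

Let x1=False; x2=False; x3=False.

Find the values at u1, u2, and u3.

u1 = True, u2 = False, u3 = True

u1 = NOT False = True
u2 = False AND False = False
u3 = False OR (NOT False) = True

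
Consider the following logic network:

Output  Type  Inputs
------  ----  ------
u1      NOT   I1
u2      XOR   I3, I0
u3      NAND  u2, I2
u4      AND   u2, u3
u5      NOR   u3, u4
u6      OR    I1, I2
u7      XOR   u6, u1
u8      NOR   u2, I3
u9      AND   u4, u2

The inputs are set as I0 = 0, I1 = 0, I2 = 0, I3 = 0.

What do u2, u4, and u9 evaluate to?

u2 = I3 XOR I0 = 0 XOR 0 = 0
u3 = u2 NAND I2 = 0 NAND 0 = 1
u4 = u2 AND u3 = 0 AND 1 = 0
u9 = u4 AND u2 = 0 AND 0 = 0

u2 = 0, u4 = 0, u9 = 0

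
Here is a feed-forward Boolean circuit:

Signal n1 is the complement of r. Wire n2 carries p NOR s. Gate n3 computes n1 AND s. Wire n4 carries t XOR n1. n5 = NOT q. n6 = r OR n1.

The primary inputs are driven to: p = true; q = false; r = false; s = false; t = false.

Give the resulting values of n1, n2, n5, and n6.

n1 = NOT r = NOT false = true
n2 = p NOR s = true NOR false = false
n5 = NOT q = NOT false = true
n6 = r OR n1 = false OR true = true

n1 = true, n2 = false, n5 = true, n6 = true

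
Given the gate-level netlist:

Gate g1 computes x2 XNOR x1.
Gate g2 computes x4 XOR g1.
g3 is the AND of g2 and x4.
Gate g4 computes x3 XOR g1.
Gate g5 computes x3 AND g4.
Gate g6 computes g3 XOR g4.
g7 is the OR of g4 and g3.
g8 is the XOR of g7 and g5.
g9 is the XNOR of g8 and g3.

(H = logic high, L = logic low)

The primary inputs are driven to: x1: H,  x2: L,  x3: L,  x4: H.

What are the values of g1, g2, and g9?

g1 = L, g2 = H, g9 = H

g1 = x2 XNOR x1 = L XNOR H = L
g2 = x4 XOR g1 = H XOR L = H
g3 = g2 AND x4 = H AND H = H
g4 = x3 XOR g1 = L XOR L = L
g5 = x3 AND g4 = L AND L = L
g7 = g4 OR g3 = L OR H = H
g8 = g7 XOR g5 = H XOR L = H
g9 = g8 XNOR g3 = H XNOR H = H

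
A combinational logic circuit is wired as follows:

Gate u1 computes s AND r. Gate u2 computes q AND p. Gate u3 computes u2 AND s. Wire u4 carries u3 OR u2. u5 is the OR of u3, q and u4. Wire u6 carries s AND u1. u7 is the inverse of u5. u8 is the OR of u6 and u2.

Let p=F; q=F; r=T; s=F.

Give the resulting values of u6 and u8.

u6 = F, u8 = F

u1 = s AND r = F AND T = F
u2 = q AND p = F AND F = F
u6 = s AND u1 = F AND F = F
u8 = u6 OR u2 = F OR F = F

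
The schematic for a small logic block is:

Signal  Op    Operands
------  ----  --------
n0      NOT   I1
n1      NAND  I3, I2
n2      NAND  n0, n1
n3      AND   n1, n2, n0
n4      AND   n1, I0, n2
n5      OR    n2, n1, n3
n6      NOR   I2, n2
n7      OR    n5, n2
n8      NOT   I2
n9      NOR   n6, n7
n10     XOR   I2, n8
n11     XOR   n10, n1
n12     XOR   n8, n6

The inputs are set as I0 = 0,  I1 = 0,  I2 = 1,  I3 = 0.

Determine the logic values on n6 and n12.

n6 = 0, n12 = 0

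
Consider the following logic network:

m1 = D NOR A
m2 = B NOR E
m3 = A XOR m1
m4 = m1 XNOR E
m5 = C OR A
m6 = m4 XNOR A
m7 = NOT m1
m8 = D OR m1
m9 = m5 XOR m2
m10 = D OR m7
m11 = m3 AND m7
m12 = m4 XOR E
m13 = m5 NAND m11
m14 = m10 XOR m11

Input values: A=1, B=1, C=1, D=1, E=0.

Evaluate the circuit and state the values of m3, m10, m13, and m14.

m1 = D NOR A = 1 NOR 1 = 0
m3 = A XOR m1 = 1 XOR 0 = 1
m5 = C OR A = 1 OR 1 = 1
m7 = NOT m1 = NOT 0 = 1
m10 = D OR m7 = 1 OR 1 = 1
m11 = m3 AND m7 = 1 AND 1 = 1
m13 = m5 NAND m11 = 1 NAND 1 = 0
m14 = m10 XOR m11 = 1 XOR 1 = 0

m3 = 1, m10 = 1, m13 = 0, m14 = 0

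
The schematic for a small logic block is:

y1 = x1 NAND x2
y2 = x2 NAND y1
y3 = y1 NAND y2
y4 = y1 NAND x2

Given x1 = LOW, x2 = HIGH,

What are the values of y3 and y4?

y1 = x1 NAND x2 = LOW NAND HIGH = HIGH
y2 = x2 NAND y1 = HIGH NAND HIGH = LOW
y3 = y1 NAND y2 = HIGH NAND LOW = HIGH
y4 = y1 NAND x2 = HIGH NAND HIGH = LOW

y3 = HIGH, y4 = LOW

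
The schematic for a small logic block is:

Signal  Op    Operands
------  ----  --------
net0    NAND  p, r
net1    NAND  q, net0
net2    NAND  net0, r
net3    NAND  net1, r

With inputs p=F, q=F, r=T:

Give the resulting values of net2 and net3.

net0 = p NAND r = F NAND T = T
net1 = q NAND net0 = F NAND T = T
net2 = net0 NAND r = T NAND T = F
net3 = net1 NAND r = T NAND T = F

net2 = F  net3 = F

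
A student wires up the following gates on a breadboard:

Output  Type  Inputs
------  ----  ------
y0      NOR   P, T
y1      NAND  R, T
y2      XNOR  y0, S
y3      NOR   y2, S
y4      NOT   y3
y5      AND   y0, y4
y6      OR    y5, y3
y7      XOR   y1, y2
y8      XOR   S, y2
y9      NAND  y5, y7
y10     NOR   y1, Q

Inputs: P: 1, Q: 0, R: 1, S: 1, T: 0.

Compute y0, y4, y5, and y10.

y0 = P NOR T = 1 NOR 0 = 0
y1 = R NAND T = 1 NAND 0 = 1
y2 = y0 XNOR S = 0 XNOR 1 = 0
y3 = y2 NOR S = 0 NOR 1 = 0
y4 = NOT y3 = NOT 0 = 1
y5 = y0 AND y4 = 0 AND 1 = 0
y10 = y1 NOR Q = 1 NOR 0 = 0

y0 = 0  y4 = 1  y5 = 0  y10 = 0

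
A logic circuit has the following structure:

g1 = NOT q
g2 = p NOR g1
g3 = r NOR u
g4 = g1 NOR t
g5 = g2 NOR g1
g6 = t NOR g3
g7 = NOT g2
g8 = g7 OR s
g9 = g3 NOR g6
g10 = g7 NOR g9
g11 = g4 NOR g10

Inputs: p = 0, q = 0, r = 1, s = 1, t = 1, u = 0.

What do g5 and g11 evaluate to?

g5 = 0  g11 = 1

g1 = NOT q = NOT 0 = 1
g2 = p NOR g1 = 0 NOR 1 = 0
g3 = r NOR u = 1 NOR 0 = 0
g4 = g1 NOR t = 1 NOR 1 = 0
g5 = g2 NOR g1 = 0 NOR 1 = 0
g6 = t NOR g3 = 1 NOR 0 = 0
g7 = NOT g2 = NOT 0 = 1
g9 = g3 NOR g6 = 0 NOR 0 = 1
g10 = g7 NOR g9 = 1 NOR 1 = 0
g11 = g4 NOR g10 = 0 NOR 0 = 1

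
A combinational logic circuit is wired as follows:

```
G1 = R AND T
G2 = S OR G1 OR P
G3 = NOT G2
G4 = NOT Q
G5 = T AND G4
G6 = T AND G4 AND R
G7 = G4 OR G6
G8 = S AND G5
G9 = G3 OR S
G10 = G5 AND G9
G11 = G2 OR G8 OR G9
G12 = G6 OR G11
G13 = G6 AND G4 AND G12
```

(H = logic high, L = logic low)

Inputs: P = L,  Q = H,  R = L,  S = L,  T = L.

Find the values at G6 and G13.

G6 = L, G13 = L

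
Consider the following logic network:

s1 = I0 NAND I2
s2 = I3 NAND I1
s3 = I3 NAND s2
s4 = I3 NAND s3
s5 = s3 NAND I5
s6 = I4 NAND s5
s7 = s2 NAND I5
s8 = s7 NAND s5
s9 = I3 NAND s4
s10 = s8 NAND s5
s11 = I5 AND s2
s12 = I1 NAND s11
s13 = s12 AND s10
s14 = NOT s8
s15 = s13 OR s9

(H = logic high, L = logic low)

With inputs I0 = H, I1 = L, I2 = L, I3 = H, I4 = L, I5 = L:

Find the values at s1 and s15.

s1 = H; s15 = H

s1 = I0 NAND I2 = H NAND L = H
s2 = I3 NAND I1 = H NAND L = H
s3 = I3 NAND s2 = H NAND H = L
s4 = I3 NAND s3 = H NAND L = H
s5 = s3 NAND I5 = L NAND L = H
s7 = s2 NAND I5 = H NAND L = H
s8 = s7 NAND s5 = H NAND H = L
s9 = I3 NAND s4 = H NAND H = L
s10 = s8 NAND s5 = L NAND H = H
s11 = I5 AND s2 = L AND H = L
s12 = I1 NAND s11 = L NAND L = H
s13 = s12 AND s10 = H AND H = H
s15 = s13 OR s9 = H OR L = H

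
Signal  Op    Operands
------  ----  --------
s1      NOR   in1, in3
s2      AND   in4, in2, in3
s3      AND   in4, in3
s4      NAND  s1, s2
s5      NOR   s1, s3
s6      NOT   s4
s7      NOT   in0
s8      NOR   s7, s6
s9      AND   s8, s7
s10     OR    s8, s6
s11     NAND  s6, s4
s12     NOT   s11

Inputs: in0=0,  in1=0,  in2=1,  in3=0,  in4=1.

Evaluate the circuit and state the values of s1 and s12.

s1 = in1 NOR in3 = 0 NOR 0 = 1
s2 = in4 AND in2 AND in3 = 1 AND 1 AND 0 = 0
s4 = s1 NAND s2 = 1 NAND 0 = 1
s6 = NOT s4 = NOT 1 = 0
s11 = s6 NAND s4 = 0 NAND 1 = 1
s12 = NOT s11 = NOT 1 = 0

s1 = 1  s12 = 0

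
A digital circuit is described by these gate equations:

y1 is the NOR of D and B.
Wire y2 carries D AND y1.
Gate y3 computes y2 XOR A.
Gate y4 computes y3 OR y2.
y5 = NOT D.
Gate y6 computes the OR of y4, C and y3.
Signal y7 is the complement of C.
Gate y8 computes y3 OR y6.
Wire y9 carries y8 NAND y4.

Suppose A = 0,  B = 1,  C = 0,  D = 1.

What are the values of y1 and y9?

y1 = 0, y9 = 1

y1 = D NOR B = 1 NOR 1 = 0
y2 = D AND y1 = 1 AND 0 = 0
y3 = y2 XOR A = 0 XOR 0 = 0
y4 = y3 OR y2 = 0 OR 0 = 0
y6 = y4 OR C OR y3 = 0 OR 0 OR 0 = 0
y8 = y3 OR y6 = 0 OR 0 = 0
y9 = y8 NAND y4 = 0 NAND 0 = 1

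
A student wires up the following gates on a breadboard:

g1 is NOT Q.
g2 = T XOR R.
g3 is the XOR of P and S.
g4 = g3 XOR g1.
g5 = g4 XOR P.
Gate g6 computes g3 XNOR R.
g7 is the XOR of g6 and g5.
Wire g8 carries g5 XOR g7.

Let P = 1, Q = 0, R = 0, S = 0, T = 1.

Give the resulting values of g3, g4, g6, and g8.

g3 = 1; g4 = 0; g6 = 0; g8 = 0

g1 = NOT Q = NOT 0 = 1
g3 = P XOR S = 1 XOR 0 = 1
g4 = g3 XOR g1 = 1 XOR 1 = 0
g5 = g4 XOR P = 0 XOR 1 = 1
g6 = g3 XNOR R = 1 XNOR 0 = 0
g7 = g6 XOR g5 = 0 XOR 1 = 1
g8 = g5 XOR g7 = 1 XOR 1 = 0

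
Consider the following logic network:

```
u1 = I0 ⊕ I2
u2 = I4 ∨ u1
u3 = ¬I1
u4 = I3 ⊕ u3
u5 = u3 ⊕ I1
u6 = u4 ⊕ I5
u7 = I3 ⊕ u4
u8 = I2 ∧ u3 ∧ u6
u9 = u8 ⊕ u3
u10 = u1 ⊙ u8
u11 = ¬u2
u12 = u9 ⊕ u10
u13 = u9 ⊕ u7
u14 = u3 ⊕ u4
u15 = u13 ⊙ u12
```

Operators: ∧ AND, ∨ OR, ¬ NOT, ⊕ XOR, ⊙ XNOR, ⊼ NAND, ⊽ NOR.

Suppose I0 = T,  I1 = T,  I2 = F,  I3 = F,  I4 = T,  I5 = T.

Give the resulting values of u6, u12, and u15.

u6 = T, u12 = F, u15 = T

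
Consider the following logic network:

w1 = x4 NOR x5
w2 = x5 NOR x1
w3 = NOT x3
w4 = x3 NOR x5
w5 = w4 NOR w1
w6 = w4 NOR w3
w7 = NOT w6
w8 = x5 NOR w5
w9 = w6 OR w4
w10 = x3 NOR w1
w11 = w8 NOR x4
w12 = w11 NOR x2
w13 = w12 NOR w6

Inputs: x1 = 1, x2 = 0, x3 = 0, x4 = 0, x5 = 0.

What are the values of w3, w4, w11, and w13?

w3 = 1  w4 = 1  w11 = 0  w13 = 0

w1 = x4 NOR x5 = 0 NOR 0 = 1
w3 = NOT x3 = NOT 0 = 1
w4 = x3 NOR x5 = 0 NOR 0 = 1
w5 = w4 NOR w1 = 1 NOR 1 = 0
w6 = w4 NOR w3 = 1 NOR 1 = 0
w8 = x5 NOR w5 = 0 NOR 0 = 1
w11 = w8 NOR x4 = 1 NOR 0 = 0
w12 = w11 NOR x2 = 0 NOR 0 = 1
w13 = w12 NOR w6 = 1 NOR 0 = 0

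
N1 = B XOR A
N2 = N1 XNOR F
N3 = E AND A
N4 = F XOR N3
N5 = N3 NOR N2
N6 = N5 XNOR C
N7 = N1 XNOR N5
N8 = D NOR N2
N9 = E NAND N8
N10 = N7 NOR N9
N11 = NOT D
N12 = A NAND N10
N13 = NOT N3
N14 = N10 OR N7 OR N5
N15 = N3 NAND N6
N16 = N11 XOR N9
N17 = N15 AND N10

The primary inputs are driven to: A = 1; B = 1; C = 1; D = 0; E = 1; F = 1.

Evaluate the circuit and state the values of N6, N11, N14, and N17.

N1 = B XOR A = 1 XOR 1 = 0
N2 = N1 XNOR F = 0 XNOR 1 = 0
N3 = E AND A = 1 AND 1 = 1
N5 = N3 NOR N2 = 1 NOR 0 = 0
N6 = N5 XNOR C = 0 XNOR 1 = 0
N7 = N1 XNOR N5 = 0 XNOR 0 = 1
N8 = D NOR N2 = 0 NOR 0 = 1
N9 = E NAND N8 = 1 NAND 1 = 0
N10 = N7 NOR N9 = 1 NOR 0 = 0
N11 = NOT D = NOT 0 = 1
N14 = N10 OR N7 OR N5 = 0 OR 1 OR 0 = 1
N15 = N3 NAND N6 = 1 NAND 0 = 1
N17 = N15 AND N10 = 1 AND 0 = 0

N6 = 0, N11 = 1, N14 = 1, N17 = 0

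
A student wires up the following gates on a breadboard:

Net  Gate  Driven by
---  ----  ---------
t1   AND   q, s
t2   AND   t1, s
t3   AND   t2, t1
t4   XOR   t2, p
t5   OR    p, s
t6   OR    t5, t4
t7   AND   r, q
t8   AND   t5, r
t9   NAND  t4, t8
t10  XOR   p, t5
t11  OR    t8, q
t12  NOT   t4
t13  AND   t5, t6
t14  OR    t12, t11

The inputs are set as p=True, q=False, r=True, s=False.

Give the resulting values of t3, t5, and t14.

t1 = q AND s = False AND False = False
t2 = t1 AND s = False AND False = False
t3 = t2 AND t1 = False AND False = False
t4 = t2 XOR p = False XOR True = True
t5 = p OR s = True OR False = True
t8 = t5 AND r = True AND True = True
t11 = t8 OR q = True OR False = True
t12 = NOT t4 = NOT True = False
t14 = t12 OR t11 = False OR True = True

t3 = False, t5 = True, t14 = True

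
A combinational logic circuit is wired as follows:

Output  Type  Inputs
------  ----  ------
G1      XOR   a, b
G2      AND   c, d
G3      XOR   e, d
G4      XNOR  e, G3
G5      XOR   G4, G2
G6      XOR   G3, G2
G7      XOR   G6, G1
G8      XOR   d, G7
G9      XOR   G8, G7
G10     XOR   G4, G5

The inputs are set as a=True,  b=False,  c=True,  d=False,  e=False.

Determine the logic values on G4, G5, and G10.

G4 = True  G5 = True  G10 = False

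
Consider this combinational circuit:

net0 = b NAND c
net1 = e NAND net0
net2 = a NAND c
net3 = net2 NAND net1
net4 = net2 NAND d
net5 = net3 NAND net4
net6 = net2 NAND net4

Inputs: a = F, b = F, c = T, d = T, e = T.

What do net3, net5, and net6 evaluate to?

net0 = b NAND c = F NAND T = T
net1 = e NAND net0 = T NAND T = F
net2 = a NAND c = F NAND T = T
net3 = net2 NAND net1 = T NAND F = T
net4 = net2 NAND d = T NAND T = F
net5 = net3 NAND net4 = T NAND F = T
net6 = net2 NAND net4 = T NAND F = T

net3 = T; net5 = T; net6 = T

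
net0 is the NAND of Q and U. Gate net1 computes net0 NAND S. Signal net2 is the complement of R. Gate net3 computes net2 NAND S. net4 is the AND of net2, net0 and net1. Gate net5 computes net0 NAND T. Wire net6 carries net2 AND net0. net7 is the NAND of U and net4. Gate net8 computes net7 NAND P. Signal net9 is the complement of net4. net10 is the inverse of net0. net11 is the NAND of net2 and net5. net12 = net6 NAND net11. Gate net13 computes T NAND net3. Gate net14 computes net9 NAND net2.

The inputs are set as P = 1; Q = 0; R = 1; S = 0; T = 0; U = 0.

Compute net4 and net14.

net4 = 0; net14 = 1

net0 = Q NAND U = 0 NAND 0 = 1
net1 = net0 NAND S = 1 NAND 0 = 1
net2 = NOT R = NOT 1 = 0
net4 = net2 AND net0 AND net1 = 0 AND 1 AND 1 = 0
net9 = NOT net4 = NOT 0 = 1
net14 = net9 NAND net2 = 1 NAND 0 = 1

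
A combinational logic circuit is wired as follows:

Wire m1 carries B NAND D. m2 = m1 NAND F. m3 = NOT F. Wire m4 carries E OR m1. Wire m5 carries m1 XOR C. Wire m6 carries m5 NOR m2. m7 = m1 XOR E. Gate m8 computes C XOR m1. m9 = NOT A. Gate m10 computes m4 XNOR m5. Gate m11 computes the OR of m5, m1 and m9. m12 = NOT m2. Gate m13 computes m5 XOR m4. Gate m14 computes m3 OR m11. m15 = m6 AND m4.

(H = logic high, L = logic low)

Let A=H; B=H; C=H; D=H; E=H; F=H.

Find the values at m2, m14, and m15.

m1 = B NAND D = H NAND H = L
m2 = m1 NAND F = L NAND H = H
m3 = NOT F = NOT H = L
m4 = E OR m1 = H OR L = H
m5 = m1 XOR C = L XOR H = H
m6 = m5 NOR m2 = H NOR H = L
m9 = NOT A = NOT H = L
m11 = m5 OR m1 OR m9 = H OR L OR L = H
m14 = m3 OR m11 = L OR H = H
m15 = m6 AND m4 = L AND H = L

m2 = H; m14 = H; m15 = L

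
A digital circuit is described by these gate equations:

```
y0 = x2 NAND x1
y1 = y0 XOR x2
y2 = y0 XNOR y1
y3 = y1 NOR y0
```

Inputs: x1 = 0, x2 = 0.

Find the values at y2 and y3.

y2 = 1, y3 = 0

y0 = x2 NAND x1 = 0 NAND 0 = 1
y1 = y0 XOR x2 = 1 XOR 0 = 1
y2 = y0 XNOR y1 = 1 XNOR 1 = 1
y3 = y1 NOR y0 = 1 NOR 1 = 0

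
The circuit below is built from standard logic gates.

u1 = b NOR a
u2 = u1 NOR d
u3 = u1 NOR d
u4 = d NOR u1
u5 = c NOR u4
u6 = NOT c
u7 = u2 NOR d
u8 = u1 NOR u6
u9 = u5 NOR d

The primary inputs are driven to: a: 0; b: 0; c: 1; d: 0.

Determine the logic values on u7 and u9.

u7 = 1, u9 = 1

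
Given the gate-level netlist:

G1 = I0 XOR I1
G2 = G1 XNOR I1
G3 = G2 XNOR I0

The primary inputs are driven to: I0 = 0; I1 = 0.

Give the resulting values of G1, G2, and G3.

G1 = I0 XOR I1 = 0 XOR 0 = 0
G2 = G1 XNOR I1 = 0 XNOR 0 = 1
G3 = G2 XNOR I0 = 1 XNOR 0 = 0

G1 = 0; G2 = 1; G3 = 0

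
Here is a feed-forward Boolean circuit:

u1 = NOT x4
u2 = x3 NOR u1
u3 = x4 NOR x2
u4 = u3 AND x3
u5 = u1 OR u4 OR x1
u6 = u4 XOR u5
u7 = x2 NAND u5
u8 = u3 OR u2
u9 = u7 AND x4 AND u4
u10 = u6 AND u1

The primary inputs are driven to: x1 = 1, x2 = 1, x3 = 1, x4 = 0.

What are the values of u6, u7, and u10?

u6 = 1; u7 = 0; u10 = 1

u1 = NOT x4 = NOT 0 = 1
u3 = x4 NOR x2 = 0 NOR 1 = 0
u4 = u3 AND x3 = 0 AND 1 = 0
u5 = u1 OR u4 OR x1 = 1 OR 0 OR 1 = 1
u6 = u4 XOR u5 = 0 XOR 1 = 1
u7 = x2 NAND u5 = 1 NAND 1 = 0
u10 = u6 AND u1 = 1 AND 1 = 1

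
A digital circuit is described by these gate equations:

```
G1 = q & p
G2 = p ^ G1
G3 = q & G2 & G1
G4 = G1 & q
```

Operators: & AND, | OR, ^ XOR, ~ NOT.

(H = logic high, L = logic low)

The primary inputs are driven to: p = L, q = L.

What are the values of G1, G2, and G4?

G1 = q AND p = L AND L = L
G2 = p XOR G1 = L XOR L = L
G4 = G1 AND q = L AND L = L

G1 = L  G2 = L  G4 = L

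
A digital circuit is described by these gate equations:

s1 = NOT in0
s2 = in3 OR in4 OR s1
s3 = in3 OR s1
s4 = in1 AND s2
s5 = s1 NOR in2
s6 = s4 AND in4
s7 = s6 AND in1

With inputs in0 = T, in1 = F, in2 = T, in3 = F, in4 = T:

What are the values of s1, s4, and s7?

s1 = F; s4 = F; s7 = F

s1 = NOT in0 = NOT T = F
s2 = in3 OR in4 OR s1 = F OR T OR F = T
s4 = in1 AND s2 = F AND T = F
s6 = s4 AND in4 = F AND T = F
s7 = s6 AND in1 = F AND F = F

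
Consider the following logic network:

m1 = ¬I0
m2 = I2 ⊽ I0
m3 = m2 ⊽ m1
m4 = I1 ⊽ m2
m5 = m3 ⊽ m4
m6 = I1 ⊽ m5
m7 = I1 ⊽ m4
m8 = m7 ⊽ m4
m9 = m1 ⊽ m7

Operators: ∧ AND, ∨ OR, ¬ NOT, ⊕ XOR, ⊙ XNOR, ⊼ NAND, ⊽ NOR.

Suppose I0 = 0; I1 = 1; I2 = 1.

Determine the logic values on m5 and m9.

m5 = 1, m9 = 0

m1 = NOT I0 = NOT 0 = 1
m2 = I2 NOR I0 = 1 NOR 0 = 0
m3 = m2 NOR m1 = 0 NOR 1 = 0
m4 = I1 NOR m2 = 1 NOR 0 = 0
m5 = m3 NOR m4 = 0 NOR 0 = 1
m7 = I1 NOR m4 = 1 NOR 0 = 0
m9 = m1 NOR m7 = 1 NOR 0 = 0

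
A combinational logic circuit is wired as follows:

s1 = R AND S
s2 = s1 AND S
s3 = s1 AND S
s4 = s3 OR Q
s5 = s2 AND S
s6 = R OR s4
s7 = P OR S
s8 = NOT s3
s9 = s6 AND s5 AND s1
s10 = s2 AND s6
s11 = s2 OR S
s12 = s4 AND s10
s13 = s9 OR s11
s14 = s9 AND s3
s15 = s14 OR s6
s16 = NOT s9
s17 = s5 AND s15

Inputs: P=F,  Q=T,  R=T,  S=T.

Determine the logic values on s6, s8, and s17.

s6 = T, s8 = F, s17 = T

s1 = R AND S = T AND T = T
s2 = s1 AND S = T AND T = T
s3 = s1 AND S = T AND T = T
s4 = s3 OR Q = T OR T = T
s5 = s2 AND S = T AND T = T
s6 = R OR s4 = T OR T = T
s8 = NOT s3 = NOT T = F
s9 = s6 AND s5 AND s1 = T AND T AND T = T
s14 = s9 AND s3 = T AND T = T
s15 = s14 OR s6 = T OR T = T
s17 = s5 AND s15 = T AND T = T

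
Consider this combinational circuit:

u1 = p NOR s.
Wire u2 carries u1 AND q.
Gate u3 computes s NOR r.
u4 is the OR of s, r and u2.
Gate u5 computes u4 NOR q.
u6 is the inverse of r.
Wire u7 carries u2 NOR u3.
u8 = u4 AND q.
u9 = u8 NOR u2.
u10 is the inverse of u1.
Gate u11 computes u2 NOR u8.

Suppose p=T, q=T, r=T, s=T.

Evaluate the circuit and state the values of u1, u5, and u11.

u1 = F  u5 = F  u11 = F

u1 = p NOR s = T NOR T = F
u2 = u1 AND q = F AND T = F
u4 = s OR r OR u2 = T OR T OR F = T
u5 = u4 NOR q = T NOR T = F
u8 = u4 AND q = T AND T = T
u11 = u2 NOR u8 = F NOR T = F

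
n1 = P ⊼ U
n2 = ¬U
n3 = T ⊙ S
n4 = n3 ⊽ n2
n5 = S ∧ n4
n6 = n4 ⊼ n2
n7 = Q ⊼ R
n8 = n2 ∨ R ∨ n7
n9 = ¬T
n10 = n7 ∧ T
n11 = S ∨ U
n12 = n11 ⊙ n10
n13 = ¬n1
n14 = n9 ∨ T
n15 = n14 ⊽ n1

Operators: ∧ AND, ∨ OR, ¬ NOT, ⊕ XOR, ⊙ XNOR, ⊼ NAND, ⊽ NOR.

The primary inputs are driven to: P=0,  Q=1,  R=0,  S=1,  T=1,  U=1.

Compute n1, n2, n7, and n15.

n1 = P NAND U = 0 NAND 1 = 1
n2 = NOT U = NOT 1 = 0
n7 = Q NAND R = 1 NAND 0 = 1
n9 = NOT T = NOT 1 = 0
n14 = n9 OR T = 0 OR 1 = 1
n15 = n14 NOR n1 = 1 NOR 1 = 0

n1 = 1, n2 = 0, n7 = 1, n15 = 0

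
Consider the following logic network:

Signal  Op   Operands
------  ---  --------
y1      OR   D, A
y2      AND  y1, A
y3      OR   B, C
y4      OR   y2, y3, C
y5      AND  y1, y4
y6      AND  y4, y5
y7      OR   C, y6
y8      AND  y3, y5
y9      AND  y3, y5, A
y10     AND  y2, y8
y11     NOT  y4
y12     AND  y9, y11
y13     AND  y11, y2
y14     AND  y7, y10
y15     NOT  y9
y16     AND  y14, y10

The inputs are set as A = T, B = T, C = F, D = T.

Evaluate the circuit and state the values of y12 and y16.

y1 = D OR A = T OR T = T
y2 = y1 AND A = T AND T = T
y3 = B OR C = T OR F = T
y4 = y2 OR y3 OR C = T OR T OR F = T
y5 = y1 AND y4 = T AND T = T
y6 = y4 AND y5 = T AND T = T
y7 = C OR y6 = F OR T = T
y8 = y3 AND y5 = T AND T = T
y9 = y3 AND y5 AND A = T AND T AND T = T
y10 = y2 AND y8 = T AND T = T
y11 = NOT y4 = NOT T = F
y12 = y9 AND y11 = T AND F = F
y14 = y7 AND y10 = T AND T = T
y16 = y14 AND y10 = T AND T = T

y12 = F, y16 = T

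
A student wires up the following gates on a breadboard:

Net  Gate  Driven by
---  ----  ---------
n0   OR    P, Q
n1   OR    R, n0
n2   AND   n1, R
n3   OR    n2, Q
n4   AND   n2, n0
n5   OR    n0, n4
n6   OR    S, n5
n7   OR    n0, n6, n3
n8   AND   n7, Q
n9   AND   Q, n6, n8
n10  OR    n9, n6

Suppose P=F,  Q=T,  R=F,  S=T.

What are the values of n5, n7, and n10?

n5 = T; n7 = T; n10 = T

n0 = P OR Q = F OR T = T
n1 = R OR n0 = F OR T = T
n2 = n1 AND R = T AND F = F
n3 = n2 OR Q = F OR T = T
n4 = n2 AND n0 = F AND T = F
n5 = n0 OR n4 = T OR F = T
n6 = S OR n5 = T OR T = T
n7 = n0 OR n6 OR n3 = T OR T OR T = T
n8 = n7 AND Q = T AND T = T
n9 = Q AND n6 AND n8 = T AND T AND T = T
n10 = n9 OR n6 = T OR T = T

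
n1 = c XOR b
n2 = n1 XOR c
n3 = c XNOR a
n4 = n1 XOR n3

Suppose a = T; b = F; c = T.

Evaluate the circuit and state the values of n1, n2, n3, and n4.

n1 = T, n2 = F, n3 = T, n4 = F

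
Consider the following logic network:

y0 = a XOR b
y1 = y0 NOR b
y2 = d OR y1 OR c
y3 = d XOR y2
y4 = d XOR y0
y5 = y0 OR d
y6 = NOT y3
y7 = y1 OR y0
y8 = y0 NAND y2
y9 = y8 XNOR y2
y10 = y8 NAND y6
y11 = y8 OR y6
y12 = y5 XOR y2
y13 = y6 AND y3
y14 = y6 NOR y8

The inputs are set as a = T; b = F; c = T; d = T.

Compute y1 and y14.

y1 = F, y14 = F

y0 = a XOR b = T XOR F = T
y1 = y0 NOR b = T NOR F = F
y2 = d OR y1 OR c = T OR F OR T = T
y3 = d XOR y2 = T XOR T = F
y6 = NOT y3 = NOT F = T
y8 = y0 NAND y2 = T NAND T = F
y14 = y6 NOR y8 = T NOR F = F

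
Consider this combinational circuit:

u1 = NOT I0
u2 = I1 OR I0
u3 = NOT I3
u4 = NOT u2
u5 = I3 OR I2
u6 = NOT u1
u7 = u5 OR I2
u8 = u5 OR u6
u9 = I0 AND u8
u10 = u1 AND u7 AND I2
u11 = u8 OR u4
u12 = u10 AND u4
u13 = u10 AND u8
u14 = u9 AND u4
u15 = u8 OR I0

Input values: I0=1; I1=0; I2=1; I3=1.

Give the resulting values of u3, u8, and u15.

u3 = 0  u8 = 1  u15 = 1

u1 = NOT I0 = NOT 1 = 0
u3 = NOT I3 = NOT 1 = 0
u5 = I3 OR I2 = 1 OR 1 = 1
u6 = NOT u1 = NOT 0 = 1
u8 = u5 OR u6 = 1 OR 1 = 1
u15 = u8 OR I0 = 1 OR 1 = 1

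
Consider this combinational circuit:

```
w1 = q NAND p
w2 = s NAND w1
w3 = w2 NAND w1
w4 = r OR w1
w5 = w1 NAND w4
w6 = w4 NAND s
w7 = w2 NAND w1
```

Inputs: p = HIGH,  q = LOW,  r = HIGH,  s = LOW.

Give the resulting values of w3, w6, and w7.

w3 = LOW, w6 = HIGH, w7 = LOW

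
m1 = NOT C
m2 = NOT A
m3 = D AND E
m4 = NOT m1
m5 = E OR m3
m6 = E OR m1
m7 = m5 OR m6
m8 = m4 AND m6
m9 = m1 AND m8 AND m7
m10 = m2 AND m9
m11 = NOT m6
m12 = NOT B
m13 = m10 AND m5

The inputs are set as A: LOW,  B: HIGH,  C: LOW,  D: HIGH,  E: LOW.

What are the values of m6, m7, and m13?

m1 = NOT C = NOT LOW = HIGH
m2 = NOT A = NOT LOW = HIGH
m3 = D AND E = HIGH AND LOW = LOW
m4 = NOT m1 = NOT HIGH = LOW
m5 = E OR m3 = LOW OR LOW = LOW
m6 = E OR m1 = LOW OR HIGH = HIGH
m7 = m5 OR m6 = LOW OR HIGH = HIGH
m8 = m4 AND m6 = LOW AND HIGH = LOW
m9 = m1 AND m8 AND m7 = HIGH AND LOW AND HIGH = LOW
m10 = m2 AND m9 = HIGH AND LOW = LOW
m13 = m10 AND m5 = LOW AND LOW = LOW

m6 = HIGH, m7 = HIGH, m13 = LOW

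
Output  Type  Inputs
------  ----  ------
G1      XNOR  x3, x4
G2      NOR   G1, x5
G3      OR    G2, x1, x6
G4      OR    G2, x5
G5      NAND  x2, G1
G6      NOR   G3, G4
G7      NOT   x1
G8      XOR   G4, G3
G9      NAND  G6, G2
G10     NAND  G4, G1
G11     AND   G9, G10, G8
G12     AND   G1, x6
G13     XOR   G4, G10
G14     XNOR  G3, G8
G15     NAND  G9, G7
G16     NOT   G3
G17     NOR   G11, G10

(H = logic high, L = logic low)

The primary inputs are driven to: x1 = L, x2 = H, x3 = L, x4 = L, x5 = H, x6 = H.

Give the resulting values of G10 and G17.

G1 = x3 XNOR x4 = L XNOR L = H
G2 = G1 NOR x5 = H NOR H = L
G3 = G2 OR x1 OR x6 = L OR L OR H = H
G4 = G2 OR x5 = L OR H = H
G6 = G3 NOR G4 = H NOR H = L
G8 = G4 XOR G3 = H XOR H = L
G9 = G6 NAND G2 = L NAND L = H
G10 = G4 NAND G1 = H NAND H = L
G11 = G9 AND G10 AND G8 = H AND L AND L = L
G17 = G11 NOR G10 = L NOR L = H

G10 = L  G17 = H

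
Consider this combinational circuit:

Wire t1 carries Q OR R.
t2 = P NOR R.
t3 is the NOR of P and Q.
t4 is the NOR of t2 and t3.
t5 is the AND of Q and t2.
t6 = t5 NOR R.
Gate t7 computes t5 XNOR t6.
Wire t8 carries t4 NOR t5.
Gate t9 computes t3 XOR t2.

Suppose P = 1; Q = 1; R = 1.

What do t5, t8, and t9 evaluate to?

t5 = 0, t8 = 0, t9 = 0

t2 = P NOR R = 1 NOR 1 = 0
t3 = P NOR Q = 1 NOR 1 = 0
t4 = t2 NOR t3 = 0 NOR 0 = 1
t5 = Q AND t2 = 1 AND 0 = 0
t8 = t4 NOR t5 = 1 NOR 0 = 0
t9 = t3 XOR t2 = 0 XOR 0 = 0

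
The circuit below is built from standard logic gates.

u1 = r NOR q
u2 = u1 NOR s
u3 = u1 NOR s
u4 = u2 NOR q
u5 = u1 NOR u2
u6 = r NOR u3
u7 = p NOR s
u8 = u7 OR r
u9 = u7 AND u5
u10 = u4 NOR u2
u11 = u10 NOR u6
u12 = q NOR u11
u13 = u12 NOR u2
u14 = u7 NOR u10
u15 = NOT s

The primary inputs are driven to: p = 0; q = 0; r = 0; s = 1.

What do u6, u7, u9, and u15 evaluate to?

u6 = 1; u7 = 0; u9 = 0; u15 = 0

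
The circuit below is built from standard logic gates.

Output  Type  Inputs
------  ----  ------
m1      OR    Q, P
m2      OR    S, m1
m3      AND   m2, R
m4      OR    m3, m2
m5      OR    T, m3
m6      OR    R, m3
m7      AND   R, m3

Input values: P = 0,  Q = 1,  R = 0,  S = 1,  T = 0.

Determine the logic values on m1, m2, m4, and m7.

m1 = Q OR P = 1 OR 0 = 1
m2 = S OR m1 = 1 OR 1 = 1
m3 = m2 AND R = 1 AND 0 = 0
m4 = m3 OR m2 = 0 OR 1 = 1
m7 = R AND m3 = 0 AND 0 = 0

m1 = 1, m2 = 1, m4 = 1, m7 = 0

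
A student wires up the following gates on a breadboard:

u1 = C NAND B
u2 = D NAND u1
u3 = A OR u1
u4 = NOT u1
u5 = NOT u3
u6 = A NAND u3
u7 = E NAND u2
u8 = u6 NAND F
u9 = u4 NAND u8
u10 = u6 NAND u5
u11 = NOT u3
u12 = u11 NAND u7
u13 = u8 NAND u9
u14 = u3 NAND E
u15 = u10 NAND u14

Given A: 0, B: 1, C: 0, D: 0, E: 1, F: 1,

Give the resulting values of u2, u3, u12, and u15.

u2 = 1; u3 = 1; u12 = 1; u15 = 1

u1 = C NAND B = 0 NAND 1 = 1
u2 = D NAND u1 = 0 NAND 1 = 1
u3 = A OR u1 = 0 OR 1 = 1
u5 = NOT u3 = NOT 1 = 0
u6 = A NAND u3 = 0 NAND 1 = 1
u7 = E NAND u2 = 1 NAND 1 = 0
u10 = u6 NAND u5 = 1 NAND 0 = 1
u11 = NOT u3 = NOT 1 = 0
u12 = u11 NAND u7 = 0 NAND 0 = 1
u14 = u3 NAND E = 1 NAND 1 = 0
u15 = u10 NAND u14 = 1 NAND 0 = 1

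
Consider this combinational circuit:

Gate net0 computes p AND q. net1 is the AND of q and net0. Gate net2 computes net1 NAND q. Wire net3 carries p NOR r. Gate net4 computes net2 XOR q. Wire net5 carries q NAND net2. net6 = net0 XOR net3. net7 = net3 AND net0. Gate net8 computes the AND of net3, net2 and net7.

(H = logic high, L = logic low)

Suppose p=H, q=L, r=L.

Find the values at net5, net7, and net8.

net0 = p AND q = H AND L = L
net1 = q AND net0 = L AND L = L
net2 = net1 NAND q = L NAND L = H
net3 = p NOR r = H NOR L = L
net5 = q NAND net2 = L NAND H = H
net7 = net3 AND net0 = L AND L = L
net8 = net3 AND net2 AND net7 = L AND H AND L = L

net5 = H; net7 = L; net8 = L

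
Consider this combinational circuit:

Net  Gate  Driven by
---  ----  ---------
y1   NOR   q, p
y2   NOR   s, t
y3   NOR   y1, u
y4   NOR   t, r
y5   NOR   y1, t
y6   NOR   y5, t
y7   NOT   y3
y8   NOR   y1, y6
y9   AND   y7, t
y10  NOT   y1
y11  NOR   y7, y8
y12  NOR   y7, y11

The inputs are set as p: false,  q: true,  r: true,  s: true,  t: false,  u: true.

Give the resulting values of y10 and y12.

y10 = true, y12 = false

y1 = q NOR p = true NOR false = false
y3 = y1 NOR u = false NOR true = false
y5 = y1 NOR t = false NOR false = true
y6 = y5 NOR t = true NOR false = false
y7 = NOT y3 = NOT false = true
y8 = y1 NOR y6 = false NOR false = true
y10 = NOT y1 = NOT false = true
y11 = y7 NOR y8 = true NOR true = false
y12 = y7 NOR y11 = true NOR false = false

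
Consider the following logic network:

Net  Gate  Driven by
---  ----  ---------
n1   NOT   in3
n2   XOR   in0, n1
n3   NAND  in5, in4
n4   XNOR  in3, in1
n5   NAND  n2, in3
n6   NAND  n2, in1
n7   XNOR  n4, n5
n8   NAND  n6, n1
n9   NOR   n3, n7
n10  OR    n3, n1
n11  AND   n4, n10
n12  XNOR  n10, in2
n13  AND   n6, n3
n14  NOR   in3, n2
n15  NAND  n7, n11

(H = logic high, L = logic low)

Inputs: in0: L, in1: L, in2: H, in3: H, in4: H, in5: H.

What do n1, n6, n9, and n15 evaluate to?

n1 = NOT in3 = NOT H = L
n2 = in0 XOR n1 = L XOR L = L
n3 = in5 NAND in4 = H NAND H = L
n4 = in3 XNOR in1 = H XNOR L = L
n5 = n2 NAND in3 = L NAND H = H
n6 = n2 NAND in1 = L NAND L = H
n7 = n4 XNOR n5 = L XNOR H = L
n9 = n3 NOR n7 = L NOR L = H
n10 = n3 OR n1 = L OR L = L
n11 = n4 AND n10 = L AND L = L
n15 = n7 NAND n11 = L NAND L = H

n1 = L  n6 = H  n9 = H  n15 = H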